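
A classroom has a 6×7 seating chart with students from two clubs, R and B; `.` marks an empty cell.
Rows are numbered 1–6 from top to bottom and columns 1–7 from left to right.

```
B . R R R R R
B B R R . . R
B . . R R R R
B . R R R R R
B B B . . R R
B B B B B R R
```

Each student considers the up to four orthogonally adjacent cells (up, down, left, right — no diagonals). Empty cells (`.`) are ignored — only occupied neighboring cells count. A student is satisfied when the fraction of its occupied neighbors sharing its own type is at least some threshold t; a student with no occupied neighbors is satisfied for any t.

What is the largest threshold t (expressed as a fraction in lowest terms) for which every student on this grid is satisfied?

Row 1: (1,1)B 1/1 · (1,3)R 2/2 · (1,4)R 3/3 · (1,5)R 2/2 · (1,6)R 2/2 · (1,7)R 2/2
Row 2: (2,1)B 3/3 · (2,2)B 1/2 · (2,3)R 2/3 · (2,4)R 3/3 · (2,7)R 2/2
Row 3: (3,1)B 2/2 · (3,4)R 3/3 · (3,5)R 3/3 · (3,6)R 3/3 · (3,7)R 3/3
Row 4: (4,1)B 2/2 · (4,3)R 1/2 · (4,4)R 3/3 · (4,5)R 3/3 · (4,6)R 4/4 · (4,7)R 3/3
Row 5: (5,1)B 3/3 · (5,2)B 3/3 · (5,3)B 2/3 · (5,6)R 3/3 · (5,7)R 3/3
Row 6: (6,1)B 2/2 · (6,2)B 3/3 · (6,3)B 3/3 · (6,4)B 2/2 · (6,5)B 1/2 · (6,6)R 2/3 · (6,7)R 2/2
The smallest same-type fraction is 1/2 at (2,2), which reduces to 1/2. Any threshold above that leaves this student unsatisfied.

1/2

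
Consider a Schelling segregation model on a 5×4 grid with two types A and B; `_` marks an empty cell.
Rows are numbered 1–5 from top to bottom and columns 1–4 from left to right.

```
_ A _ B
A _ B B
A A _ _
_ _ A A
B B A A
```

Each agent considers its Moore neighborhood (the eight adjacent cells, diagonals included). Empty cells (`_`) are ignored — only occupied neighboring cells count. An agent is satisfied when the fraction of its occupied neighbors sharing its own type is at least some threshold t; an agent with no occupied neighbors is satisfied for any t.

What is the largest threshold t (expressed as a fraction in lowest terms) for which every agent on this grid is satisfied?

Row 1: (1,2)A 1/2 · (1,4)B 2/2
Row 2: (2,1)A 3/3 · (2,3)B 2/4 · (2,4)B 2/2
Row 3: (3,1)A 2/2 · (3,2)A 3/4
Row 4: (4,3)A 4/5 · (4,4)A 3/3
Row 5: (5,1)B 1/1 · (5,2)B 1/3 · (5,3)A 3/4 · (5,4)A 3/3
The smallest same-type fraction is 1/3 at (5,2), which reduces to 1/3. Any threshold above that leaves this agent unsatisfied.

1/3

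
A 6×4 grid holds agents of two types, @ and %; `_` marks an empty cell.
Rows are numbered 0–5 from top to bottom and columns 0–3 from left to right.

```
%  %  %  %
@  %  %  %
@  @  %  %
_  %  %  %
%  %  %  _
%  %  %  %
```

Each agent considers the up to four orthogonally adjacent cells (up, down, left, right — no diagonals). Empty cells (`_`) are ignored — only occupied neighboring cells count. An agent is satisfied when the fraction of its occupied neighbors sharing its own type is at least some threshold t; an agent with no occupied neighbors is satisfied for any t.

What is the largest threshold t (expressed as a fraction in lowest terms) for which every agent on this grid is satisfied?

1/4

Row 0: (0,0)% 1/2 · (0,1)% 3/3 · (0,2)% 3/3 · (0,3)% 2/2
Row 1: (1,0)@ 1/3 · (1,1)% 2/4 · (1,2)% 4/4 · (1,3)% 3/3
Row 2: (2,0)@ 2/2 · (2,1)@ 1/4 · (2,2)% 3/4 · (2,3)% 3/3
Row 3: (3,1)% 2/3 · (3,2)% 4/4 · (3,3)% 2/2
Row 4: (4,0)% 2/2 · (4,1)% 4/4 · (4,2)% 3/3
Row 5: (5,0)% 2/2 · (5,1)% 3/3 · (5,2)% 3/3 · (5,3)% 1/1
The smallest same-type fraction is 1/4 at (2,1), which reduces to 1/4. Any threshold above that leaves this agent unsatisfied.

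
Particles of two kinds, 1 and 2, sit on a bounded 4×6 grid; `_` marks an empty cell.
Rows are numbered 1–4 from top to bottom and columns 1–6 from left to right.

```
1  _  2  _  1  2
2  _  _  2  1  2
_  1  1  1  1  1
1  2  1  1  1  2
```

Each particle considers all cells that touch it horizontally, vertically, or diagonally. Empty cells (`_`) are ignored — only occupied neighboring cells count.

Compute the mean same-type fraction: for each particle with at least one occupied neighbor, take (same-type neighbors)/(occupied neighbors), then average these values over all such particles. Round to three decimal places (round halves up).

0.472

(1,1)1 0/1
(1,3)2 1/1
(1,5)1 1/4
(1,6)2 1/3
(2,1)2 0/2
(2,4)2 1/6
(2,5)1 4/7
(2,6)2 1/5
(3,2)1 3/5
(3,3)1 4/6
(3,4)1 6/7
(3,5)1 5/8
(3,6)1 3/5
(4,1)1 1/2
(4,2)2 0/4
(4,3)1 4/5
(4,4)1 5/5
(4,5)1 4/5
(4,6)2 0/3
Sum over 19 particles: 0/1 + 1/1 + 1/4 + 1/3 + 0/2 + 1/6 + 4/7 + 1/5 + 3/5 + 4/6 + 6/7 + 5/8 + 3/5 + 1/2 + 0/4 + 4/5 + 5/5 + 4/5 + 0/3 = 1507/168; mean = 1507/168 ÷ 19 = 1507/3192 = 0.472117… → 0.472.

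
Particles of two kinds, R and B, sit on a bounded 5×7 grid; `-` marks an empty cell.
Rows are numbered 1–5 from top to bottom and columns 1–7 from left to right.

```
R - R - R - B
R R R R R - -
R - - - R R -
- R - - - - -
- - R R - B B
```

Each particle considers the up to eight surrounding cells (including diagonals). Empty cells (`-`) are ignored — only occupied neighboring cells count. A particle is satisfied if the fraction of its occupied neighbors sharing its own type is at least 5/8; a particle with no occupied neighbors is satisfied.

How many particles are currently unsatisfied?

0

Row 1: (1,1)R 2/2 ok · (1,3)R 3/3 ok · (1,5)R 2/2 ok · (1,7)B 0/0 ok
Row 2: (2,1)R 3/3 ok · (2,2)R 5/5 ok · (2,3)R 3/3 ok · (2,4)R 5/5 ok · (2,5)R 4/4 ok
Row 3: (3,1)R 3/3 ok · (3,5)R 3/3 ok · (3,6)R 2/2 ok
Row 4: (4,2)R 2/2 ok
Row 5: (5,3)R 2/2 ok · (5,4)R 1/1 ok · (5,6)B 1/1 ok · (5,7)B 1/1 ok
Every one meets the threshold.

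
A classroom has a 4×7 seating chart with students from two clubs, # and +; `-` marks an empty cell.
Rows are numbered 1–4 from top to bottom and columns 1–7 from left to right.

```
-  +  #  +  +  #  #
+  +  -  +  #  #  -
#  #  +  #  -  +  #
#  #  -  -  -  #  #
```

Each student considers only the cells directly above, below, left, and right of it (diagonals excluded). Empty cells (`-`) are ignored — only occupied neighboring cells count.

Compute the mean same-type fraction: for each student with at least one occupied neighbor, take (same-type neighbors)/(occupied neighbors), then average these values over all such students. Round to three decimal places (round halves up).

(1,2)+ 1/2
(1,3)# 0/2
(1,4)+ 2/3
(1,5)+ 1/3
(1,6)# 2/3
(1,7)# 1/1
(2,1)+ 1/2
(2,2)+ 2/3
(2,4)+ 1/3
(2,5)# 1/3
(2,6)# 2/3
(3,1)# 2/3
(3,2)# 2/4
(3,3)+ 0/2
(3,4)# 0/2
(3,6)+ 0/3
(3,7)# 1/2
(4,1)# 2/2
(4,2)# 2/2
(4,6)# 1/2
(4,7)# 2/2
Sum over 21 students: 1/2 + 0/2 + 2/3 + 1/3 + 2/3 + 1/1 + 1/2 + 2/3 + 1/3 + 1/3 + 2/3 + 2/3 + 2/4 + 0/2 + 0/2 + 0/3 + 1/2 + 2/2 + 2/2 + 1/2 + 2/2 = 65/6; mean = 65/6 ÷ 21 = 65/126 = 0.515873… → 0.516.

0.516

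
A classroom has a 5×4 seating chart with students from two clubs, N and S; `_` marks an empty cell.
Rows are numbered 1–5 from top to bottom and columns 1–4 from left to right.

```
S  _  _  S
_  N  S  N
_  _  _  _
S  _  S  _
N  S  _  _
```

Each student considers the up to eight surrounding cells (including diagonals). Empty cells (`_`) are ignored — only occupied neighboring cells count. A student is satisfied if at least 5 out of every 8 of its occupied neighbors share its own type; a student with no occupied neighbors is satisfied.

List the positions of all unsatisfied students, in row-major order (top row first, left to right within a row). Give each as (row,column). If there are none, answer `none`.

(1,1), (1,4), (2,2), (2,3), (2,4), (4,1), (5,1)

Row 1: (1,1)S 0/1 ✗ · (1,4)S 1/2 ✗
Row 2: (2,2)N 0/2 ✗ · (2,3)S 1/3 ✗ · (2,4)N 0/2 ✗
Row 4: (4,1)S 1/2 ✗ · (4,3)S 1/1 ✓
Row 5: (5,1)N 0/2 ✗ · (5,2)S 2/3 ✓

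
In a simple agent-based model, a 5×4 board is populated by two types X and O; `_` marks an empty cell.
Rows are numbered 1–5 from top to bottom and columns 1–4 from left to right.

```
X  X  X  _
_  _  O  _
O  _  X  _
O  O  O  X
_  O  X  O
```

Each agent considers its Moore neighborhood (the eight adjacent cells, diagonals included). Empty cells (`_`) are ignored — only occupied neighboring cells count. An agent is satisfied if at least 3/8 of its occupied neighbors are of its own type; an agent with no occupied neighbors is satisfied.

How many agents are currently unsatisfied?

Row 1: (1,1)X 1/1 ok · (1,2)X 2/3 ok · (1,3)X 1/2 ok
Row 2: (2,3)O 0/3 unhappy
Row 3: (3,1)O 2/2 ok · (3,3)X 1/4 unhappy
Row 4: (4,1)O 3/3 ok · (4,2)O 4/6 ok · (4,3)O 3/6 ok · (4,4)X 2/4 ok
Row 5: (5,2)O 3/4 ok · (5,3)X 1/5 unhappy · (5,4)O 1/3 unhappy
Unsatisfied: (2,3), (3,3), (5,3), (5,4) — 4 in total.

4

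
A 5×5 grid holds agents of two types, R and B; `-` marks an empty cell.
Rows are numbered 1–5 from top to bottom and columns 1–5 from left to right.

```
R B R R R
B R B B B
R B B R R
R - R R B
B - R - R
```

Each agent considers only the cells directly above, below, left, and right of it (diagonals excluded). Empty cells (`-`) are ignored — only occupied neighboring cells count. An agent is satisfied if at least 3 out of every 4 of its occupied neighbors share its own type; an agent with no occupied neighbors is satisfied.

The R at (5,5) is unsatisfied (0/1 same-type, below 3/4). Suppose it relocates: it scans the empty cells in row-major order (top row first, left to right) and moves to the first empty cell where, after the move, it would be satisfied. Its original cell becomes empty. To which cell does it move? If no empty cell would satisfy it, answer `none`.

Vacating (5,5). Empty cells in order:
  (4,2): 2/3 same-type → still unsatisfied.
  (5,2): 1/2 same-type → still unsatisfied.
  (5,4): 2/2 same-type → satisfied — stop here.

(5,4)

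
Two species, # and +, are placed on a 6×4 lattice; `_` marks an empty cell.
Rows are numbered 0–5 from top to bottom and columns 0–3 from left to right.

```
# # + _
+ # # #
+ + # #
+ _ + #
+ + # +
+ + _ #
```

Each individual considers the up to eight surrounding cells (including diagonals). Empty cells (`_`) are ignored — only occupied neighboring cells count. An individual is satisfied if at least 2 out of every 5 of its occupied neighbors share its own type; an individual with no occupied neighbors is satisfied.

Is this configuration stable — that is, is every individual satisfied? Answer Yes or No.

(0,0)# 2/3 ✓
(0,1)# 3/5 ✓
(0,2)+ 0/4 ✗
(1,0)+ 2/5 ✓
(1,1)# 4/8 ✓
(1,2)# 5/7 ✓
(1,3)# 3/4 ✓
(2,0)+ 3/4 ✓
(2,1)+ 4/7 ✓
(2,2)# 5/7 ✓
(2,3)# 4/5 ✓
(3,0)+ 4/4 ✓
(3,2)+ 3/7 ✓
(3,3)# 3/5 ✓
(4,0)+ 4/4 ✓
(4,1)+ 5/6 ✓
(4,2)# 2/6 ✗
(4,3)+ 1/4 ✗
(5,0)+ 3/3 ✓
(5,1)+ 3/4 ✓
(5,3)# 1/2 ✓
For instance (0,2) has only 0/4 same-type neighbors, below 2/5.

No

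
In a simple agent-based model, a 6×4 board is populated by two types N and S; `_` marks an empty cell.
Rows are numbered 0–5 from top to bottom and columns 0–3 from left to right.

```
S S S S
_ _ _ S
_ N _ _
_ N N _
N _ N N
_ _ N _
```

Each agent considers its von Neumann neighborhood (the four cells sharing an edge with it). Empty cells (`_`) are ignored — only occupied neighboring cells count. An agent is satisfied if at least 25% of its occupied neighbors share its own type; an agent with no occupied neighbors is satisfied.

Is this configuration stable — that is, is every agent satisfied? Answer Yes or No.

Yes

Row 0: (0,0)S 1/1 satisfied · (0,1)S 2/2 satisfied · (0,2)S 2/2 satisfied · (0,3)S 2/2 satisfied
Row 1: (1,3)S 1/1 satisfied
Row 2: (2,1)N 1/1 satisfied
Row 3: (3,1)N 2/2 satisfied · (3,2)N 2/2 satisfied
Row 4: (4,0)N 0/0 satisfied · (4,2)N 3/3 satisfied · (4,3)N 1/1 satisfied
Row 5: (5,2)N 1/1 satisfied
All meet the threshold, so the configuration is stable.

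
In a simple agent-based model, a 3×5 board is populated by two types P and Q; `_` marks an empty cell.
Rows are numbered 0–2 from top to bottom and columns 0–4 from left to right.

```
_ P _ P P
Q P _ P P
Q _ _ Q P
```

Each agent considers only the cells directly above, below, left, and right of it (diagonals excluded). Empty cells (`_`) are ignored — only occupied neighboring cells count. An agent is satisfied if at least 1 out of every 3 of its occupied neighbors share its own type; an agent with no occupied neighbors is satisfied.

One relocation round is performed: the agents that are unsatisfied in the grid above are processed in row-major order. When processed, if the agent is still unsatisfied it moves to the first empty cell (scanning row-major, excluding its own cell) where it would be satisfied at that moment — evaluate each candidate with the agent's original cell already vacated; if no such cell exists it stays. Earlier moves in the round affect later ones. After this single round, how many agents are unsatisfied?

0

Initially unsatisfied (in order): (2,3).
  (2,3) → (0,0).
Resulting grid:
Q P _ P P
Q P _ P P
Q _ _ _ P
All satisfied now.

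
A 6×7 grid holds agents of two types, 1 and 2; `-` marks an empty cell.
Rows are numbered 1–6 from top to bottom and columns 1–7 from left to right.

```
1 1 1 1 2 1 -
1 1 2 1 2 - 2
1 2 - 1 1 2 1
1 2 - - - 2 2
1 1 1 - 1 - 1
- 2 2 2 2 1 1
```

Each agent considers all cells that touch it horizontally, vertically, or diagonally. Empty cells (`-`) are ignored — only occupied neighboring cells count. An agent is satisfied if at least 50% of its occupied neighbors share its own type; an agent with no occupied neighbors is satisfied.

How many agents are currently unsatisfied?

Row 1: (1,1)1 3/3 ok · (1,2)1 4/5 ok · (1,3)1 4/5 ok · (1,4)1 2/5 unhappy · (1,5)2 1/4 unhappy · (1,6)1 0/3 unhappy
Row 2: (2,1)1 4/5 ok · (2,2)1 5/7 ok · (2,3)2 1/7 unhappy · (2,4)1 4/7 ok · (2,5)2 2/7 unhappy · (2,7)2 1/3 unhappy
Row 3: (3,1)1 3/5 ok · (3,2)2 2/6 unhappy · (3,4)1 2/4 ok · (3,5)1 2/5 unhappy · (3,6)2 4/6 ok · (3,7)1 0/4 unhappy
Row 4: (4,1)1 3/5 ok · (4,2)2 1/6 unhappy · (4,6)2 2/6 unhappy · (4,7)2 2/4 ok
Row 5: (5,1)1 2/4 ok · (5,2)1 3/6 ok · (5,3)1 1/5 unhappy · (5,5)1 1/4 unhappy · (5,7)1 2/4 ok
Row 6: (6,2)2 1/4 unhappy · (6,3)2 2/4 ok · (6,4)2 2/4 ok · (6,5)2 1/3 unhappy · (6,6)1 3/4 ok · (6,7)1 2/2 ok
Unsatisfied: (1,4), (1,5), (1,6), (2,3), (2,5), (2,7), (3,2), (3,5), (3,7), (4,2), (4,6), (5,3), (5,5), (6,2), (6,5) — 15 in total.

15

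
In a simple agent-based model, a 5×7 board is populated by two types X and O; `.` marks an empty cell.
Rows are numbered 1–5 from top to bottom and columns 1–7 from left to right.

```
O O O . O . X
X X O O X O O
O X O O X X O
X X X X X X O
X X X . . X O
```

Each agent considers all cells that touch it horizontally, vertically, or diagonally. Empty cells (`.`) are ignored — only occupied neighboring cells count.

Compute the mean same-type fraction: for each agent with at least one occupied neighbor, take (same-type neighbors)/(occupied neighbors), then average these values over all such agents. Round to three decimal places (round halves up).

Row 1: (1,1)O 1/3 · (1,2)O 3/5 · (1,3)O 3/4 · (1,5)O 2/3 · (1,7)X 0/2
Row 2: (2,1)X 2/5 · (2,2)X 2/8 · (2,3)O 5/7 · (2,4)O 5/7 · (2,5)X 2/6 · (2,6)O 3/7 · (2,7)O 2/4
Row 3: (3,1)O 0/5 · (3,2)X 5/8 · (3,3)O 3/8 · (3,4)O 3/8 · (3,5)X 5/8 · (3,6)X 4/8 · (3,7)O 3/5
Row 4: (4,1)X 4/5 · (4,2)X 6/8 · (4,3)X 5/7 · (4,4)X 4/6 · (4,5)X 5/6 · (4,6)X 4/7 · (4,7)O 2/5
Row 5: (5,1)X 3/3 · (5,2)X 5/5 · (5,3)X 4/4 · (5,6)X 2/4 · (5,7)O 1/3
Sum over 31 agents: 1/3 + 3/5 + 3/4 + 2/3 + 0/2 + 2/5 + 2/8 + 5/7 + 5/7 + 2/6 + 3/7 + 2/4 + 0/5 + 5/8 + 3/8 + 3/8 + 5/8 + 4/8 + 3/5 + 4/5 + 6/8 + 5/7 + 4/6 + 5/6 + 4/7 + 2/5 + 3/3 + 5/5 + 4/4 + 2/4 + 1/3 = 7291/420; mean = 7291/420 ÷ 31 = 7291/13020 = 0.559984… → 0.560.

0.560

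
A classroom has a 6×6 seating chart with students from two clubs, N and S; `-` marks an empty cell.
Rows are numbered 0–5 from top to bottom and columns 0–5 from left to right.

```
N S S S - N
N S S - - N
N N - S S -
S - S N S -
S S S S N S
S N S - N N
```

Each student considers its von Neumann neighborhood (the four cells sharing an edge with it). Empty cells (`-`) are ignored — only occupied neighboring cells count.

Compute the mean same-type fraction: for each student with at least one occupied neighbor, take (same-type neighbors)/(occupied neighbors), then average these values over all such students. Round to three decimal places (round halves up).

0.610

Row 0: (0,0)N 1/2 · (0,1)S 2/3 · (0,2)S 3/3 · (0,3)S 1/1 · (0,5)N 1/1
Row 1: (1,0)N 2/3 · (1,1)S 2/4 · (1,2)S 2/2 · (1,5)N 1/1
Row 2: (2,0)N 2/3 · (2,1)N 1/2 · (2,3)S 1/2 · (2,4)S 2/2
Row 3: (3,0)S 1/2 · (3,2)S 1/2 · (3,3)N 0/4 · (3,4)S 1/3
Row 4: (4,0)S 3/3 · (4,1)S 2/3 · (4,2)S 4/4 · (4,3)S 1/3 · (4,4)N 1/4 · (4,5)S 0/2
Row 5: (5,0)S 1/2 · (5,1)N 0/3 · (5,2)S 1/2 · (5,4)N 2/2 · (5,5)N 1/2
Sum over 28 students: 1/2 + 2/3 + 3/3 + 1/1 + 1/1 + 2/3 + 2/4 + 2/2 + 1/1 + 2/3 + 1/2 + 1/2 + 2/2 + 1/2 + 1/2 + 0/4 + 1/3 + 3/3 + 2/3 + 4/4 + 1/3 + 1/4 + 0/2 + 1/2 + 0/3 + 1/2 + 2/2 + 1/2 = 205/12; mean = 205/12 ÷ 28 = 205/336 = 0.610119… → 0.610.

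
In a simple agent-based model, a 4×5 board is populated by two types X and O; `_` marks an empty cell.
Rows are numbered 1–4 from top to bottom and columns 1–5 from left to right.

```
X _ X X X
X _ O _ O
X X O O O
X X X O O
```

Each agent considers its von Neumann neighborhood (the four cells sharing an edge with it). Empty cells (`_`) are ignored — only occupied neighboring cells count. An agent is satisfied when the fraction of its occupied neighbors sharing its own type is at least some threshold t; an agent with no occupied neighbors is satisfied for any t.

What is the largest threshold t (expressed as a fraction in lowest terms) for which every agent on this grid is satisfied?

(1,1)X 1/1
(1,3)X 1/2
(1,4)X 2/2
(1,5)X 1/2
(2,1)X 2/2
(2,3)O 1/2
(2,5)O 1/2
(3,1)X 3/3
(3,2)X 2/3
(3,3)O 2/4
(3,4)O 3/3
(3,5)O 3/3
(4,1)X 2/2
(4,2)X 3/3
(4,3)X 1/3
(4,4)O 2/3
(4,5)O 2/2
The smallest same-type fraction is 1/3 at (4,3), which reduces to 1/3. Any threshold above that leaves this agent unsatisfied.

1/3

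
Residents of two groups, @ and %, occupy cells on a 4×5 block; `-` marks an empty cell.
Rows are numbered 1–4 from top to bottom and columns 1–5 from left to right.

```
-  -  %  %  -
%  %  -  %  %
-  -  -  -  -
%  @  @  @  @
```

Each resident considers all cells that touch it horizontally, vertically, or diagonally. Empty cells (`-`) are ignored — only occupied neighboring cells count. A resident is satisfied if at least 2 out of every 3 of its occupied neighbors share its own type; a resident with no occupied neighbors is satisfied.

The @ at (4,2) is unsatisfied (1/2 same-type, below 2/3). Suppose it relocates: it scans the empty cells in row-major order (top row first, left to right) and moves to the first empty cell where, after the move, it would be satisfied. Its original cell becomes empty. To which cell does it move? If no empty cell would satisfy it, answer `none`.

none

Vacating (4,2). Empty cells in order:
  (1,1): 0/2 same-type → still unsatisfied.
  (1,2): 0/3 same-type → still unsatisfied.
  (1,5): 0/3 same-type → still unsatisfied.
  (2,3): 0/4 same-type → still unsatisfied.
  (3,1): 0/3 same-type → still unsatisfied.
  (3,2): 1/4 same-type → still unsatisfied.
  (3,3): 2/4 same-type → still unsatisfied.
  (3,4): 3/5 same-type → still unsatisfied.
  (3,5): 2/4 same-type → still unsatisfied.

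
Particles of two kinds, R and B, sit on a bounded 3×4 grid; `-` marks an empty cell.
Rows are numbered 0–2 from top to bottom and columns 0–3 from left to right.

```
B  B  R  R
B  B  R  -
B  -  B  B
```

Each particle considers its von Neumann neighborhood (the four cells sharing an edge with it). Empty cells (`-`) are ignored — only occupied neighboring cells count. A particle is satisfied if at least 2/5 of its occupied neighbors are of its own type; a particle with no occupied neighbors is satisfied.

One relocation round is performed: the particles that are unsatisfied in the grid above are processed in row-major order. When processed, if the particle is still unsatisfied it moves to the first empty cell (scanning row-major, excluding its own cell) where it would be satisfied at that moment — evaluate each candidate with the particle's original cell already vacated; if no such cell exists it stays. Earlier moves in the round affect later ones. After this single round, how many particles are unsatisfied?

0

Initially unsatisfied (in order): (1,2).
  (1,2) → (1,3).
Resulting grid:
B B R R
B B - R
B - B B
All satisfied now.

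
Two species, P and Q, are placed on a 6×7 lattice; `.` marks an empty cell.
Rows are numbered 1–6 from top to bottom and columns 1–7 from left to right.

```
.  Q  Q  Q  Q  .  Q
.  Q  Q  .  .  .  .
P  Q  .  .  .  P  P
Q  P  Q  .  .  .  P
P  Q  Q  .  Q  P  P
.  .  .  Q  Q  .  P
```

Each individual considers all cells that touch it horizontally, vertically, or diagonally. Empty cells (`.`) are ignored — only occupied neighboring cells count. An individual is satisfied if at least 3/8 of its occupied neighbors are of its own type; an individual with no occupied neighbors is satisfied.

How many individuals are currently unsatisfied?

Row 1: (1,2)Q 3/3 ok · (1,3)Q 4/4 ok · (1,4)Q 3/3 ok · (1,5)Q 1/1 ok · (1,7)Q 0/0 ok
Row 2: (2,2)Q 4/5 ok · (2,3)Q 5/5 ok
Row 3: (3,1)P 1/4 unhappy · (3,2)Q 4/6 ok · (3,6)P 2/2 ok · (3,7)P 2/2 ok
Row 4: (4,1)Q 2/5 ok · (4,2)P 2/7 unhappy · (4,3)Q 3/4 ok · (4,7)P 4/4 ok
Row 5: (5,1)P 1/3 unhappy · (5,2)Q 3/5 ok · (5,3)Q 3/4 ok · (5,5)Q 2/3 ok · (5,6)P 3/5 ok · (5,7)P 3/3 ok
Row 6: (6,4)Q 3/3 ok · (6,5)Q 2/3 ok · (6,7)P 2/2 ok
Unsatisfied: (3,1), (4,2), (5,1) — 3 in total.

3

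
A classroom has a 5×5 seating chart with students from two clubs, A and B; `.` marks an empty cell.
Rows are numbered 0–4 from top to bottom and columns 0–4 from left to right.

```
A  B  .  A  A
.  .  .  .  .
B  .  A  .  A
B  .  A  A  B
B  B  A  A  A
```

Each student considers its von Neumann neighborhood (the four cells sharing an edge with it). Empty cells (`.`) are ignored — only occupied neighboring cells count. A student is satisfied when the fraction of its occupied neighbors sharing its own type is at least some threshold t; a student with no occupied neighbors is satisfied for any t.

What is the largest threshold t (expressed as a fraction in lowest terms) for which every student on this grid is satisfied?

Row 0: (0,0)A 0/1 · (0,1)B 0/1 · (0,3)A 1/1 · (0,4)A 1/1
Row 2: (2,0)B 1/1 · (2,2)A 1/1 · (2,4)A 0/1
Row 3: (3,0)B 2/2 · (3,2)A 3/3 · (3,3)A 2/3 · (3,4)B 0/3
Row 4: (4,0)B 2/2 · (4,1)B 1/2 · (4,2)A 2/3 · (4,3)A 3/3 · (4,4)A 1/2
The smallest same-type fraction is 0/1 at (0,0), which reduces to 0/1. Any threshold above that leaves this student unsatisfied.

0/1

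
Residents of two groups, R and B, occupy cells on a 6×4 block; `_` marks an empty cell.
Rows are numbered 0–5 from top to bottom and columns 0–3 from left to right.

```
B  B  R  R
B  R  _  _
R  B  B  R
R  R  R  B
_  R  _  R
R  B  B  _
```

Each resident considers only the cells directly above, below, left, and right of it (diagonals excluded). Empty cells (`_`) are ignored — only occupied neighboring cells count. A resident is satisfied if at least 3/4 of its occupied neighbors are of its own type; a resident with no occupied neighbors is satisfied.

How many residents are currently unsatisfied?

Row 0: (0,0)B 2/2 ok · (0,1)B 1/3 unhappy · (0,2)R 1/2 unhappy · (0,3)R 1/1 ok
Row 1: (1,0)B 1/3 unhappy · (1,1)R 0/3 unhappy
Row 2: (2,0)R 1/3 unhappy · (2,1)B 1/4 unhappy · (2,2)B 1/3 unhappy · (2,3)R 0/2 unhappy
Row 3: (3,0)R 2/2 ok · (3,1)R 3/4 ok · (3,2)R 1/3 unhappy · (3,3)B 0/3 unhappy
Row 4: (4,1)R 1/2 unhappy · (4,3)R 0/1 unhappy
Row 5: (5,0)R 0/1 unhappy · (5,1)B 1/3 unhappy · (5,2)B 1/1 ok
Unsatisfied: (0,1), (0,2), (1,0), (1,1), (2,0), (2,1), (2,2), (2,3), (3,2), (3,3), (4,1), (4,3), (5,0), (5,1) — 14 in total.

14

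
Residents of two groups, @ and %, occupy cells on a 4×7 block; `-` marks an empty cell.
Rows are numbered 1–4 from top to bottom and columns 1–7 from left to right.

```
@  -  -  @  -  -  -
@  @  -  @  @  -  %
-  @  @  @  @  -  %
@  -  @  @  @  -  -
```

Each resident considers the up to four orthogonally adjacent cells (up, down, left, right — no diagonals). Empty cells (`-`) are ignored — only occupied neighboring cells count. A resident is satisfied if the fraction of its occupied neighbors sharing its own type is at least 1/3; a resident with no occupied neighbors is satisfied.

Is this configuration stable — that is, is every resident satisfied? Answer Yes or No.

Yes

Row 1: (1,1)@ 1/1 satisfied · (1,4)@ 1/1 satisfied
Row 2: (2,1)@ 2/2 satisfied · (2,2)@ 2/2 satisfied · (2,4)@ 3/3 satisfied · (2,5)@ 2/2 satisfied · (2,7)% 1/1 satisfied
Row 3: (3,2)@ 2/2 satisfied · (3,3)@ 3/3 satisfied · (3,4)@ 4/4 satisfied · (3,5)@ 3/3 satisfied · (3,7)% 1/1 satisfied
Row 4: (4,1)@ 0/0 satisfied · (4,3)@ 2/2 satisfied · (4,4)@ 3/3 satisfied · (4,5)@ 2/2 satisfied
All meet the threshold, so the configuration is stable.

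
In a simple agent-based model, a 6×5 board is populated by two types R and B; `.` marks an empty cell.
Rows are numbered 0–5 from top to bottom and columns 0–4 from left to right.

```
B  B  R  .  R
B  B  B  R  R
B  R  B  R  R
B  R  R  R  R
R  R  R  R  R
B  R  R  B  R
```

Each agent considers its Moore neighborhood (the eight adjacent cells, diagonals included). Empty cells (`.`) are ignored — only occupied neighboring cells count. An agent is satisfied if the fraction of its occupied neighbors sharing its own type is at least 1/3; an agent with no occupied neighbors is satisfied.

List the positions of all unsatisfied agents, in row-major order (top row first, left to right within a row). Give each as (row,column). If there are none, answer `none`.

(0,0)B 3/3 ok
(0,1)B 4/5 ok
(0,2)R 1/4 unhappy
(0,4)R 2/2 ok
(1,0)B 4/5 ok
(1,1)B 6/8 ok
(1,2)B 3/7 ok
(1,3)R 5/7 ok
(1,4)R 4/4 ok
(2,0)B 3/5 ok
(2,1)R 2/8 unhappy
(2,2)B 2/8 unhappy
(2,3)R 6/8 ok
(2,4)R 5/5 ok
(3,0)B 1/5 unhappy
(3,1)R 5/8 ok
(3,2)R 7/8 ok
(3,3)R 7/8 ok
(3,4)R 5/5 ok
(4,0)R 3/5 ok
(4,1)R 6/8 ok
(4,2)R 7/8 ok
(4,3)R 7/8 ok
(4,4)R 4/5 ok
(5,0)B 0/3 unhappy
(5,1)R 4/5 ok
(5,2)R 4/5 ok
(5,3)B 0/5 unhappy
(5,4)R 2/3 ok

(0,2), (2,1), (2,2), (3,0), (5,0), (5,3)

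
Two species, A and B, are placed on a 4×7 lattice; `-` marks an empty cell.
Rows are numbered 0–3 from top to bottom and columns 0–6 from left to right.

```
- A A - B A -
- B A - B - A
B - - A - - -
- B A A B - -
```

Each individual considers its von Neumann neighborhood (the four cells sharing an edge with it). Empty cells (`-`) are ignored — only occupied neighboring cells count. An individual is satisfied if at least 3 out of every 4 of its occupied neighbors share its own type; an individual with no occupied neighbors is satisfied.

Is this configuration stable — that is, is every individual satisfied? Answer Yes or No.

No

Row 0: (0,1)A 1/2 not · (0,2)A 2/2 satisfied · (0,4)B 1/2 not · (0,5)A 0/1 not
Row 1: (1,1)B 0/2 not · (1,2)A 1/2 not · (1,4)B 1/1 satisfied · (1,6)A 0/0 satisfied
Row 2: (2,0)B 0/0 satisfied · (2,3)A 1/1 satisfied
Row 3: (3,1)B 0/1 not · (3,2)A 1/2 not · (3,3)A 2/3 not · (3,4)B 0/1 not
For instance (0,1) has only 1/2 same-type neighbors, below 3/4.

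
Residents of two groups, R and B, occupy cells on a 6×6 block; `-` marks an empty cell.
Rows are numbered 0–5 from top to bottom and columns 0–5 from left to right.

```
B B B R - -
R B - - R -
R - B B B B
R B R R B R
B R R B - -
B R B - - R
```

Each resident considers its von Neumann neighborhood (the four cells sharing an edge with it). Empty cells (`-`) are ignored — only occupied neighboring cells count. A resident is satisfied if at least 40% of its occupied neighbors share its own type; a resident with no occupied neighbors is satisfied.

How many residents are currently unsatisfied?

(0,0)B 1/2 satisfied
(0,1)B 3/3 satisfied
(0,2)B 1/2 satisfied
(0,3)R 0/1 not
(1,0)R 1/3 not
(1,1)B 1/2 satisfied
(1,4)R 0/1 not
(2,0)R 2/2 satisfied
(2,2)B 1/2 satisfied
(2,3)B 2/3 satisfied
(2,4)B 3/4 satisfied
(2,5)B 1/2 satisfied
(3,0)R 1/3 not
(3,1)B 0/3 not
(3,2)R 2/4 satisfied
(3,3)R 1/4 not
(3,4)B 1/3 not
(3,5)R 0/2 not
(4,0)B 1/3 not
(4,1)R 2/4 satisfied
(4,2)R 2/4 satisfied
(4,3)B 0/2 not
(5,0)B 1/2 satisfied
(5,1)R 1/3 not
(5,2)B 0/2 not
(5,5)R 0/0 satisfied
Unsatisfied: (0,3), (1,0), (1,4), (3,0), (3,1), (3,3), (3,4), (3,5), (4,0), (4,3), (5,1), (5,2) — 12 in total.

12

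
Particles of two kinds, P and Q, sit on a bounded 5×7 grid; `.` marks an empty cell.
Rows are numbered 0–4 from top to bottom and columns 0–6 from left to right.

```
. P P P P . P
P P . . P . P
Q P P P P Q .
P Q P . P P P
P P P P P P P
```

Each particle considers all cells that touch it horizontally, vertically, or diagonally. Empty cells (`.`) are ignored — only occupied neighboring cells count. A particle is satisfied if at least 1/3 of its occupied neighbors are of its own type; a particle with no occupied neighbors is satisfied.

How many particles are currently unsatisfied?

(0,1)P 3/3 ✓
(0,2)P 3/3 ✓
(0,3)P 3/3 ✓
(0,4)P 2/2 ✓
(0,6)P 1/1 ✓
(1,0)P 3/4 ✓
(1,1)P 5/6 ✓
(1,4)P 4/5 ✓
(1,6)P 1/2 ✓
(2,0)Q 1/5 ✗
(2,1)P 5/7 ✓
(2,2)P 4/5 ✓
(2,3)P 5/5 ✓
(2,4)P 4/5 ✓
(2,5)Q 0/6 ✗
(3,0)P 3/5 ✓
(3,1)Q 1/8 ✗
(3,2)P 6/7 ✓
(3,4)P 6/7 ✓
(3,5)P 6/7 ✓
(3,6)P 3/4 ✓
(4,0)P 2/3 ✓
(4,1)P 4/5 ✓
(4,2)P 3/4 ✓
(4,3)P 4/4 ✓
(4,4)P 4/4 ✓
(4,5)P 5/5 ✓
(4,6)P 3/3 ✓
Unsatisfied: (2,0), (2,5), (3,1) — 3 in total.

3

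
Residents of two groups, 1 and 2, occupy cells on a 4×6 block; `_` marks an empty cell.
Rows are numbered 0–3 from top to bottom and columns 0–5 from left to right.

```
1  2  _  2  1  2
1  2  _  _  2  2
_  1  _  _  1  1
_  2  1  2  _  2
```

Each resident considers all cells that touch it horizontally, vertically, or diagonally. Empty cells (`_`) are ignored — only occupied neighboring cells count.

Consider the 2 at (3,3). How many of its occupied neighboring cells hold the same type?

0

Occupied neighbors of (3,3): (2,4)=1, (3,2)=1.
Same type (2): 0 of 2.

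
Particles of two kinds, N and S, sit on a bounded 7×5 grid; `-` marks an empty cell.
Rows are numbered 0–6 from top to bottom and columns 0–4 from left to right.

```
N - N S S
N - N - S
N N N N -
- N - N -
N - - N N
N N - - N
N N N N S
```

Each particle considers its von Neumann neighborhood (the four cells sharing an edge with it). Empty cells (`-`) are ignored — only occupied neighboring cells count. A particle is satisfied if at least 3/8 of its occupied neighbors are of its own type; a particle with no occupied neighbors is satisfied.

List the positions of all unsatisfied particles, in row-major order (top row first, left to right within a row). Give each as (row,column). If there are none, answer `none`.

(6,4)

Row 0: (0,0)N 1/1 ✓ · (0,2)N 1/2 ✓ · (0,3)S 1/2 ✓ · (0,4)S 2/2 ✓
Row 1: (1,0)N 2/2 ✓ · (1,2)N 2/2 ✓ · (1,4)S 1/1 ✓
Row 2: (2,0)N 2/2 ✓ · (2,1)N 3/3 ✓ · (2,2)N 3/3 ✓ · (2,3)N 2/2 ✓
Row 3: (3,1)N 1/1 ✓ · (3,3)N 2/2 ✓
Row 4: (4,0)N 1/1 ✓ · (4,3)N 2/2 ✓ · (4,4)N 2/2 ✓
Row 5: (5,0)N 3/3 ✓ · (5,1)N 2/2 ✓ · (5,4)N 1/2 ✓
Row 6: (6,0)N 2/2 ✓ · (6,1)N 3/3 ✓ · (6,2)N 2/2 ✓ · (6,3)N 1/2 ✓ · (6,4)S 0/2 ✗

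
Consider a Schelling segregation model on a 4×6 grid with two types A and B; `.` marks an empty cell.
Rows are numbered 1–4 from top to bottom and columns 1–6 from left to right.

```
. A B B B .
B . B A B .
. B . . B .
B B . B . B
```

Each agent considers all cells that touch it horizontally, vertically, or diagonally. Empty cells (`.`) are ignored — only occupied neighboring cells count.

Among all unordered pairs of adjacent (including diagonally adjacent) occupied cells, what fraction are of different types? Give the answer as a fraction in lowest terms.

9/23

Scan each occupied cell's neighbors to the right and below (and the two forward diagonals) so each pair is counted once.
From row 1: 6 unlike of 12 pairs (running 6/12).
From row 2: 3 unlike of 6 pairs (running 9/18).
From row 3: 0 unlike of 4 pairs (running 9/22).
From row 4: 0 unlike of 1 pairs (running 9/23).
Total adjacent occupied pairs: 23; unlike-type pairs: 9.
9/23 is already in lowest terms.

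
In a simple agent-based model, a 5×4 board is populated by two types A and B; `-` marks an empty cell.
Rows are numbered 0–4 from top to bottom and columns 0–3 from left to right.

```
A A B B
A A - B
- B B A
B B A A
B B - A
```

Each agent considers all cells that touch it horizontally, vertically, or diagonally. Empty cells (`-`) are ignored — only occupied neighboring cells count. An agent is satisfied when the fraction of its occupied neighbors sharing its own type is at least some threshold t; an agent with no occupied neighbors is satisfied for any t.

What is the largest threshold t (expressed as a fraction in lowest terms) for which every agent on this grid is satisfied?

(0,0)A 3/3
(0,1)A 3/4
(0,2)B 2/4
(0,3)B 2/2
(1,0)A 3/4
(1,1)A 3/6
(1,3)B 3/4
(2,1)B 3/6
(2,2)B 3/7
(2,3)A 2/4
(3,0)B 4/4
(3,1)B 5/6
(3,2)A 3/7
(3,3)A 3/4
(4,0)B 3/3
(4,1)B 3/4
(4,3)A 2/2
The smallest same-type fraction is 3/7 at (2,2), which reduces to 3/7. Any threshold above that leaves this agent unsatisfied.

3/7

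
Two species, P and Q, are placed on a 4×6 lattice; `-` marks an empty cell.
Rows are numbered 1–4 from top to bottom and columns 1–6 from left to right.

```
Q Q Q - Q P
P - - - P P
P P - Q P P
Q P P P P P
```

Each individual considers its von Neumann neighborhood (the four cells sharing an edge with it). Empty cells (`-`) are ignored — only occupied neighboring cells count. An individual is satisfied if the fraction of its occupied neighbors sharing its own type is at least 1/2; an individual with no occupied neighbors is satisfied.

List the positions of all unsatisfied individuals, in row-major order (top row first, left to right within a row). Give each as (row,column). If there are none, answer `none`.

(1,5), (3,4), (4,1)

(1,1)Q 1/2 satisfied
(1,2)Q 2/2 satisfied
(1,3)Q 1/1 satisfied
(1,5)Q 0/2 not
(1,6)P 1/2 satisfied
(2,1)P 1/2 satisfied
(2,5)P 2/3 satisfied
(2,6)P 3/3 satisfied
(3,1)P 2/3 satisfied
(3,2)P 2/2 satisfied
(3,4)Q 0/2 not
(3,5)P 3/4 satisfied
(3,6)P 3/3 satisfied
(4,1)Q 0/2 not
(4,2)P 2/3 satisfied
(4,3)P 2/2 satisfied
(4,4)P 2/3 satisfied
(4,5)P 3/3 satisfied
(4,6)P 2/2 satisfied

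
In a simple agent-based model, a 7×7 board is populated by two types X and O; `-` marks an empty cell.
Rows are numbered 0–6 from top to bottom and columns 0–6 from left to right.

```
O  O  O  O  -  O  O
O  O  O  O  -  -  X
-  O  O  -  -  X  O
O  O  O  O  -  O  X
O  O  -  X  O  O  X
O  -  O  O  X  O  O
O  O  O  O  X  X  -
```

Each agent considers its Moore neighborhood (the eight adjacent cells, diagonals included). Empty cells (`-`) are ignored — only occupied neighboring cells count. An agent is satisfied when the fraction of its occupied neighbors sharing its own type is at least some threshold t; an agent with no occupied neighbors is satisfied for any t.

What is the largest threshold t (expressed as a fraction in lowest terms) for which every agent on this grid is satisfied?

1/6

Row 0: (0,0)O 3/3 · (0,1)O 5/5 · (0,2)O 5/5 · (0,3)O 3/3 · (0,5)O 1/2 · (0,6)O 1/2
Row 1: (1,0)O 4/4 · (1,1)O 7/7 · (1,2)O 7/7 · (1,3)O 4/4 · (1,6)X 1/4
Row 2: (2,1)O 7/7 · (2,2)O 7/7 · (2,5)X 2/4 · (2,6)O 1/4
Row 3: (3,0)O 4/4 · (3,1)O 6/6 · (3,2)O 5/6 · (3,3)O 3/4 · (3,5)O 3/6 · (3,6)X 2/5
Row 4: (4,0)O 4/4 · (4,1)O 6/6 · (4,3)X 1/6 · (4,4)O 5/7 · (4,5)O 4/7 · (4,6)X 1/5
Row 5: (5,0)O 4/4 · (5,2)O 5/6 · (5,3)O 4/7 · (5,4)X 3/8 · (5,5)O 3/7 · (5,6)O 2/4
Row 6: (6,0)O 2/2 · (6,1)O 4/4 · (6,2)O 4/4 · (6,3)O 3/5 · (6,4)X 2/5 · (6,5)X 2/4
The smallest same-type fraction is 1/6 at (4,3), which reduces to 1/6. Any threshold above that leaves this agent unsatisfied.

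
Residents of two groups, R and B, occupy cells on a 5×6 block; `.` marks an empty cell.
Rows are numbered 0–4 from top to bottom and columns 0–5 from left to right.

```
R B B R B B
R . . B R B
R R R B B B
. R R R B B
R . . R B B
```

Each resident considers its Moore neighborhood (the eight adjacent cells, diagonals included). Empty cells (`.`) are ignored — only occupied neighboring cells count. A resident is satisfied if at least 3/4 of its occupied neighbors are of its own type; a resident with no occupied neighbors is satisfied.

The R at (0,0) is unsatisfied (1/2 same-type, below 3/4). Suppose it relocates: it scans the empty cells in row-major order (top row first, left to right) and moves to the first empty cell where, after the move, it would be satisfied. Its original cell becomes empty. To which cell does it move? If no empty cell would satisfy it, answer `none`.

Vacating (0,0). Empty cells in order:
  (1,1): 4/6 same-type → still unsatisfied.
  (1,2): 3/7 same-type → still unsatisfied.
  (3,0): 4/4 same-type → satisfied — stop here.

(3,0)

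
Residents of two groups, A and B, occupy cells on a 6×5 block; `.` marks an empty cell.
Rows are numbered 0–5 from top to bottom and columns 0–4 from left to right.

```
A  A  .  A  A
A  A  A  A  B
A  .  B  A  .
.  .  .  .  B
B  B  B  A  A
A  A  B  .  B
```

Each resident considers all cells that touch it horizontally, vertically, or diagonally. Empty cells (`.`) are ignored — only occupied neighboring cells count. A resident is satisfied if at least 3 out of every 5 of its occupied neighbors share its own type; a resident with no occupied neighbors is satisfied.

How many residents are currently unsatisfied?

Row 0: (0,0)A 3/3 satisfied · (0,1)A 4/4 satisfied · (0,3)A 3/4 satisfied · (0,4)A 2/3 satisfied
Row 1: (1,0)A 4/4 satisfied · (1,1)A 5/6 satisfied · (1,2)A 5/6 satisfied · (1,3)A 4/6 satisfied · (1,4)B 0/4 not
Row 2: (2,0)A 2/2 satisfied · (2,2)B 0/4 not · (2,3)A 2/5 not
Row 3: (3,4)B 0/3 not
Row 4: (4,0)B 1/3 not · (4,1)B 3/5 satisfied · (4,2)B 2/4 not · (4,3)A 1/5 not · (4,4)A 1/3 not
Row 5: (5,0)A 1/3 not · (5,1)A 1/5 not · (5,2)B 2/4 not · (5,4)B 0/2 not
Unsatisfied: (1,4), (2,2), (2,3), (3,4), (4,0), (4,2), (4,3), (4,4), (5,0), (5,1), (5,2), (5,4) — 12 in total.

12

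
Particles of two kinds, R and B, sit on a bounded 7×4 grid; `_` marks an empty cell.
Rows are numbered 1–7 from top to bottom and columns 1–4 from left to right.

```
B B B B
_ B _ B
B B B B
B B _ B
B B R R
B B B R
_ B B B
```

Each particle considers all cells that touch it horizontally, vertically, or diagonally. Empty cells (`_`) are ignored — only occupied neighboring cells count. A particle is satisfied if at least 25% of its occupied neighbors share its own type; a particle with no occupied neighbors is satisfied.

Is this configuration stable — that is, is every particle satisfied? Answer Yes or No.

Yes

Row 1: (1,1)B 2/2 satisfied · (1,2)B 3/3 satisfied · (1,3)B 4/4 satisfied · (1,4)B 2/2 satisfied
Row 2: (2,2)B 6/6 satisfied · (2,4)B 4/4 satisfied
Row 3: (3,1)B 4/4 satisfied · (3,2)B 5/5 satisfied · (3,3)B 6/6 satisfied · (3,4)B 3/3 satisfied
Row 4: (4,1)B 5/5 satisfied · (4,2)B 6/7 satisfied · (4,4)B 2/4 satisfied
Row 5: (5,1)B 5/5 satisfied · (5,2)B 6/7 satisfied · (5,3)R 2/7 satisfied · (5,4)R 2/4 satisfied
Row 6: (6,1)B 4/4 satisfied · (6,2)B 6/7 satisfied · (6,3)B 5/8 satisfied · (6,4)R 2/5 satisfied
Row 7: (7,2)B 4/4 satisfied · (7,3)B 4/5 satisfied · (7,4)B 2/3 satisfied
All meet the threshold, so the configuration is stable.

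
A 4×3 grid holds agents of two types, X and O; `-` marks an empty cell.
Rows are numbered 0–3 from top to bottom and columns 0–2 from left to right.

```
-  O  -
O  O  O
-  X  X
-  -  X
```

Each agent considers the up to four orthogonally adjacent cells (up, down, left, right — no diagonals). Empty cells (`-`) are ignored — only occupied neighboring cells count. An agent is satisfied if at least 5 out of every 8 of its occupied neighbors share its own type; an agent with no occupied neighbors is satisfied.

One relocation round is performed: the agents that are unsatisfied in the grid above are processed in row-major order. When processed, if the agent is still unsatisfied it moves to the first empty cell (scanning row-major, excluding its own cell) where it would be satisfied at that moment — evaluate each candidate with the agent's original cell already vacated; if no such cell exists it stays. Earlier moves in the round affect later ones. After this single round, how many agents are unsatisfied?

0

Initially unsatisfied (in order): (1,2), (2,1).
  (1,2) → (0,0).
  (2,1) → (3,0).
Resulting grid:
O O -
O O -
- - X
X - X
All satisfied now.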